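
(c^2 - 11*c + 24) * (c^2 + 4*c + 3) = c^4 - 7*c^3 - 17*c^2 + 63*c + 72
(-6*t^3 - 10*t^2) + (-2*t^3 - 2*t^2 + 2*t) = -8*t^3 - 12*t^2 + 2*t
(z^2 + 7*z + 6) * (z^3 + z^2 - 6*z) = z^5 + 8*z^4 + 7*z^3 - 36*z^2 - 36*z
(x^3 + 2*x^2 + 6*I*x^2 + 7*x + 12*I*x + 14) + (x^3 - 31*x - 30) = 2*x^3 + 2*x^2 + 6*I*x^2 - 24*x + 12*I*x - 16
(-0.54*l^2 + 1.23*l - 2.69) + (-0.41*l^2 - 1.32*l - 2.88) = -0.95*l^2 - 0.0900000000000001*l - 5.57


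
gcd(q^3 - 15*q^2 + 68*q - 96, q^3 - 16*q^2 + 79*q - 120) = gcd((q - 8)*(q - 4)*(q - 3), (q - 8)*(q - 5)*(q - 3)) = q^2 - 11*q + 24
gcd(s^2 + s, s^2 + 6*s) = s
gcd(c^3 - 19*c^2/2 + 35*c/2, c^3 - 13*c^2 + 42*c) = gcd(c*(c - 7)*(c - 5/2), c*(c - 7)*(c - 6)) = c^2 - 7*c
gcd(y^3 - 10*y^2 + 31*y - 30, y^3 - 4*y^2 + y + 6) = y^2 - 5*y + 6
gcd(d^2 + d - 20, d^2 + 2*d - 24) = d - 4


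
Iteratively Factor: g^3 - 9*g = (g - 3)*(g^2 + 3*g) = g*(g - 3)*(g + 3)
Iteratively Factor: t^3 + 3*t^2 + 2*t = (t + 2)*(t^2 + t) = t*(t + 2)*(t + 1)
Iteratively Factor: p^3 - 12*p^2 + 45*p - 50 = (p - 5)*(p^2 - 7*p + 10) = (p - 5)^2*(p - 2)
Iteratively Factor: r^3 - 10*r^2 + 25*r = (r)*(r^2 - 10*r + 25) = r*(r - 5)*(r - 5)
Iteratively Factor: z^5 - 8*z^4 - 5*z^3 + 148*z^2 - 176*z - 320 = (z - 4)*(z^4 - 4*z^3 - 21*z^2 + 64*z + 80) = (z - 4)^2*(z^3 - 21*z - 20) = (z - 4)^2*(z + 1)*(z^2 - z - 20) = (z - 4)^2*(z + 1)*(z + 4)*(z - 5)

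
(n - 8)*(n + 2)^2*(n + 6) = n^4 + 2*n^3 - 52*n^2 - 200*n - 192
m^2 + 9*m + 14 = (m + 2)*(m + 7)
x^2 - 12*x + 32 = (x - 8)*(x - 4)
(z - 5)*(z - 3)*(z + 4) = z^3 - 4*z^2 - 17*z + 60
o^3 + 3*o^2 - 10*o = o*(o - 2)*(o + 5)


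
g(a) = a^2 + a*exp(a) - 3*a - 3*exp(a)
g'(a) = a*exp(a) + 2*a - 2*exp(a) - 3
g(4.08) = 68.28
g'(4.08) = 128.18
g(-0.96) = 2.29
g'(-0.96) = -6.05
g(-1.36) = 4.81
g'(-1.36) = -6.58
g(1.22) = -8.20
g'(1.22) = -3.20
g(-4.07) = 28.65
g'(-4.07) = -11.24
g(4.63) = 174.64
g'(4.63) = 275.87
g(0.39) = -4.87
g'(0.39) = -4.60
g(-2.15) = 10.47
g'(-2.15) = -7.78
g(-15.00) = 270.00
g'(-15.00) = -33.00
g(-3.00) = 17.70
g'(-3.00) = -9.25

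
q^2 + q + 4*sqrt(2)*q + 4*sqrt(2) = (q + 1)*(q + 4*sqrt(2))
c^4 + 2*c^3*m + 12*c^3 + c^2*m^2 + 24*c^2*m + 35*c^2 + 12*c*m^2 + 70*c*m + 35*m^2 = (c + 5)*(c + 7)*(c + m)^2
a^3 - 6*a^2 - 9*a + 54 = (a - 6)*(a - 3)*(a + 3)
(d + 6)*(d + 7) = d^2 + 13*d + 42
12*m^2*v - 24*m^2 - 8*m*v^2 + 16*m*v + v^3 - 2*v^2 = (-6*m + v)*(-2*m + v)*(v - 2)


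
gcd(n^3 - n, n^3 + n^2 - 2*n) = n^2 - n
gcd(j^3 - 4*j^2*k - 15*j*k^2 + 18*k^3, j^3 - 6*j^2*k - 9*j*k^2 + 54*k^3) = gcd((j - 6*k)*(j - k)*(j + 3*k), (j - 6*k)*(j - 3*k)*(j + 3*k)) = j^2 - 3*j*k - 18*k^2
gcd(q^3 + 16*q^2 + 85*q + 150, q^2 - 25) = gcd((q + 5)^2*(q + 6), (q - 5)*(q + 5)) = q + 5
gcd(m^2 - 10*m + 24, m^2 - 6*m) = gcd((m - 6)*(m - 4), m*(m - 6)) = m - 6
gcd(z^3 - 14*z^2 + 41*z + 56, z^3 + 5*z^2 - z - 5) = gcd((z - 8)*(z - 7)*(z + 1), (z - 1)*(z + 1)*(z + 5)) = z + 1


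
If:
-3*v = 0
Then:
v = 0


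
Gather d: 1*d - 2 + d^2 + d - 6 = d^2 + 2*d - 8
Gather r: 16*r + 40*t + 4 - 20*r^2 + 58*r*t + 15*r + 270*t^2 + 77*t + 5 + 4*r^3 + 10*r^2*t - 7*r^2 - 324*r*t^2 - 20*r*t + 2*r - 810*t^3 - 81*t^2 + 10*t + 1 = 4*r^3 + r^2*(10*t - 27) + r*(-324*t^2 + 38*t + 33) - 810*t^3 + 189*t^2 + 127*t + 10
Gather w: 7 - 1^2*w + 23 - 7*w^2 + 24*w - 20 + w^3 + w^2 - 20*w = w^3 - 6*w^2 + 3*w + 10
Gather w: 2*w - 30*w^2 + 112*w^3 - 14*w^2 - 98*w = 112*w^3 - 44*w^2 - 96*w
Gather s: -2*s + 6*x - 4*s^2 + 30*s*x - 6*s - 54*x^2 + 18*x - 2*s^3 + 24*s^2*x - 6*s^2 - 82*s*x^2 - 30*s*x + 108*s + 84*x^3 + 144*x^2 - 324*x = -2*s^3 + s^2*(24*x - 10) + s*(100 - 82*x^2) + 84*x^3 + 90*x^2 - 300*x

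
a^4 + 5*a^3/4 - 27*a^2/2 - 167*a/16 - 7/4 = (a - 7/2)*(a + 1/4)*(a + 1/2)*(a + 4)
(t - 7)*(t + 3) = t^2 - 4*t - 21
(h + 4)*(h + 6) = h^2 + 10*h + 24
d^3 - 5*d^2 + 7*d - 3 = (d - 3)*(d - 1)^2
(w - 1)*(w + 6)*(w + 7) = w^3 + 12*w^2 + 29*w - 42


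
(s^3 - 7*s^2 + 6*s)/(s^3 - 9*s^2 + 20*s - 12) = s/(s - 2)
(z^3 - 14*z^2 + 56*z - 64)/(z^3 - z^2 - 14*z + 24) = (z^2 - 12*z + 32)/(z^2 + z - 12)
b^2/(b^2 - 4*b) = b/(b - 4)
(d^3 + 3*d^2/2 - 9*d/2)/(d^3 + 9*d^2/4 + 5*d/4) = 2*(2*d^2 + 3*d - 9)/(4*d^2 + 9*d + 5)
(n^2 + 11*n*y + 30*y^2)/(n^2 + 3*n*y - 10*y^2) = (-n - 6*y)/(-n + 2*y)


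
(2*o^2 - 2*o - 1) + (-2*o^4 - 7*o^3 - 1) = -2*o^4 - 7*o^3 + 2*o^2 - 2*o - 2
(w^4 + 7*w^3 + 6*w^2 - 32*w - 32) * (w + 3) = w^5 + 10*w^4 + 27*w^3 - 14*w^2 - 128*w - 96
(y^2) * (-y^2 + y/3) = -y^4 + y^3/3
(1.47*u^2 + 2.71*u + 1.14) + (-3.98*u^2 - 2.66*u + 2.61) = -2.51*u^2 + 0.0499999999999998*u + 3.75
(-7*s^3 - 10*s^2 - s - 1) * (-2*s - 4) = 14*s^4 + 48*s^3 + 42*s^2 + 6*s + 4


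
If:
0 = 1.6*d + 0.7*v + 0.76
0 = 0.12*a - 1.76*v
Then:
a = 14.6666666666667*v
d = -0.4375*v - 0.475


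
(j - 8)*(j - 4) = j^2 - 12*j + 32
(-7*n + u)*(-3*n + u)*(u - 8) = 21*n^2*u - 168*n^2 - 10*n*u^2 + 80*n*u + u^3 - 8*u^2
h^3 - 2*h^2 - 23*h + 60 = (h - 4)*(h - 3)*(h + 5)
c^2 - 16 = (c - 4)*(c + 4)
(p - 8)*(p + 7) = p^2 - p - 56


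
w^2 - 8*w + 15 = (w - 5)*(w - 3)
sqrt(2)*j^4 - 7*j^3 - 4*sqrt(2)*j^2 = j^2*(j - 4*sqrt(2))*(sqrt(2)*j + 1)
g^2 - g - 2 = (g - 2)*(g + 1)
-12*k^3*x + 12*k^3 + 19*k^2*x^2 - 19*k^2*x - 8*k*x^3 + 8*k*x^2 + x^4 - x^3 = (-4*k + x)*(-3*k + x)*(-k + x)*(x - 1)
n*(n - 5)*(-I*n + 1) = -I*n^3 + n^2 + 5*I*n^2 - 5*n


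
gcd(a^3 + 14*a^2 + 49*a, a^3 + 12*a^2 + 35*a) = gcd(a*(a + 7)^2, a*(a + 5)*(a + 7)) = a^2 + 7*a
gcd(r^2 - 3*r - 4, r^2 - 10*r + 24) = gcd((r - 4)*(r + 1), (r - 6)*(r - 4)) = r - 4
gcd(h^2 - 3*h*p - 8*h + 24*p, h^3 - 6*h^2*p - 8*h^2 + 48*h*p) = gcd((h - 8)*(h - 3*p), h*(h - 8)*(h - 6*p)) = h - 8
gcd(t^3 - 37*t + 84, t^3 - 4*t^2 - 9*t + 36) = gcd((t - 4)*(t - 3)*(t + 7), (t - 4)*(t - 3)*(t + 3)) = t^2 - 7*t + 12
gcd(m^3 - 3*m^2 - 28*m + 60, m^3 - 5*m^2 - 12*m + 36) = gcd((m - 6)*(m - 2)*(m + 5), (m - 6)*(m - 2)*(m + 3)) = m^2 - 8*m + 12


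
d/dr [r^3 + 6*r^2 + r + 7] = 3*r^2 + 12*r + 1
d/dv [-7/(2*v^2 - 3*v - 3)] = 7*(4*v - 3)/(-2*v^2 + 3*v + 3)^2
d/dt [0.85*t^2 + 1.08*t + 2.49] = 1.7*t + 1.08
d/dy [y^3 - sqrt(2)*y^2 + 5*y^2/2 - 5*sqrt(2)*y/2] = 3*y^2 - 2*sqrt(2)*y + 5*y - 5*sqrt(2)/2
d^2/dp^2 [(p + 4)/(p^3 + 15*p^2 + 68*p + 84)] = 2*((p + 4)*(3*p^2 + 30*p + 68)^2 - (3*p^2 + 30*p + 3*(p + 4)*(p + 5) + 68)*(p^3 + 15*p^2 + 68*p + 84))/(p^3 + 15*p^2 + 68*p + 84)^3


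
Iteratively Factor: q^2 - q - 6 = (q + 2)*(q - 3)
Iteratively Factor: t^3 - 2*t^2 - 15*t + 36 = (t - 3)*(t^2 + t - 12) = (t - 3)*(t + 4)*(t - 3)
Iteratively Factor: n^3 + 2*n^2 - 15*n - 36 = (n + 3)*(n^2 - n - 12) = (n - 4)*(n + 3)*(n + 3)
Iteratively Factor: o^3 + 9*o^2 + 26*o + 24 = (o + 2)*(o^2 + 7*o + 12) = (o + 2)*(o + 4)*(o + 3)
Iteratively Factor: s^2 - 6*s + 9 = (s - 3)*(s - 3)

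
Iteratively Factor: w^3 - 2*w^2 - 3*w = (w - 3)*(w^2 + w) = w*(w - 3)*(w + 1)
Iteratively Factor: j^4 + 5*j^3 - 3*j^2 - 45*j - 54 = (j + 3)*(j^3 + 2*j^2 - 9*j - 18) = (j + 3)^2*(j^2 - j - 6) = (j - 3)*(j + 3)^2*(j + 2)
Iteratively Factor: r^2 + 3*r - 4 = (r - 1)*(r + 4)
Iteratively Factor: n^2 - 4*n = (n)*(n - 4)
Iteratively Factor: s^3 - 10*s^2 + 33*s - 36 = (s - 3)*(s^2 - 7*s + 12) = (s - 4)*(s - 3)*(s - 3)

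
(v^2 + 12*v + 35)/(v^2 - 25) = (v + 7)/(v - 5)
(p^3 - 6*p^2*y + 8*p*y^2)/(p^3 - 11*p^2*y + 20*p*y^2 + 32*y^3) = p*(-p + 2*y)/(-p^2 + 7*p*y + 8*y^2)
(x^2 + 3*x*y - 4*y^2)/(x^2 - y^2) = (x + 4*y)/(x + y)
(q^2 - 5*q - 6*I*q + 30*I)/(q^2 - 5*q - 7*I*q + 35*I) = (q - 6*I)/(q - 7*I)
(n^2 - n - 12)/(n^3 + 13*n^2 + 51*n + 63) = (n - 4)/(n^2 + 10*n + 21)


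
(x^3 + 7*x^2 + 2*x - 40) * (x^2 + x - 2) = x^5 + 8*x^4 + 7*x^3 - 52*x^2 - 44*x + 80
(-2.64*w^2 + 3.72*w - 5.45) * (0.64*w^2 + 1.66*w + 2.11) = -1.6896*w^4 - 2.0016*w^3 - 2.8832*w^2 - 1.1978*w - 11.4995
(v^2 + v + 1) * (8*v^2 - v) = 8*v^4 + 7*v^3 + 7*v^2 - v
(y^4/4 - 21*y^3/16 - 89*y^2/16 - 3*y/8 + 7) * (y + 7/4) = y^5/4 - 7*y^4/8 - 503*y^3/64 - 647*y^2/64 + 203*y/32 + 49/4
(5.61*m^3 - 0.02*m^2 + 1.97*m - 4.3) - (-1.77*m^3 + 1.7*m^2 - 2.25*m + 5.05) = 7.38*m^3 - 1.72*m^2 + 4.22*m - 9.35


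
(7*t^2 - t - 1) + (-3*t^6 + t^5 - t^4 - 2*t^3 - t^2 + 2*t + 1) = -3*t^6 + t^5 - t^4 - 2*t^3 + 6*t^2 + t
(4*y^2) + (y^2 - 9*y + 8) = 5*y^2 - 9*y + 8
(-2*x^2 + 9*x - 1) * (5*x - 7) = -10*x^3 + 59*x^2 - 68*x + 7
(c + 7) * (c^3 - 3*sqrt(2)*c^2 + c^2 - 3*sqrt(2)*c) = c^4 - 3*sqrt(2)*c^3 + 8*c^3 - 24*sqrt(2)*c^2 + 7*c^2 - 21*sqrt(2)*c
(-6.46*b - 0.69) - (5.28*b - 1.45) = 0.76 - 11.74*b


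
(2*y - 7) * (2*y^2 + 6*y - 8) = 4*y^3 - 2*y^2 - 58*y + 56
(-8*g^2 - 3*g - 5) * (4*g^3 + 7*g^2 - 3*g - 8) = -32*g^5 - 68*g^4 - 17*g^3 + 38*g^2 + 39*g + 40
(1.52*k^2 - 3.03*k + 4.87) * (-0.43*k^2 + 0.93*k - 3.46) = -0.6536*k^4 + 2.7165*k^3 - 10.1712*k^2 + 15.0129*k - 16.8502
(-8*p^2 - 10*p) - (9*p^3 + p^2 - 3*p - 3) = -9*p^3 - 9*p^2 - 7*p + 3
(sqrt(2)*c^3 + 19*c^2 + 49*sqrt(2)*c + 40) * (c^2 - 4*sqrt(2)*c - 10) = sqrt(2)*c^5 + 11*c^4 - 37*sqrt(2)*c^3 - 542*c^2 - 650*sqrt(2)*c - 400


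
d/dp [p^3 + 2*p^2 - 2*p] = 3*p^2 + 4*p - 2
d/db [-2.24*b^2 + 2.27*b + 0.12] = 2.27 - 4.48*b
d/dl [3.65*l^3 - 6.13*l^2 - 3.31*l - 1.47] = 10.95*l^2 - 12.26*l - 3.31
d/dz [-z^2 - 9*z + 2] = -2*z - 9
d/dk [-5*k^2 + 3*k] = 3 - 10*k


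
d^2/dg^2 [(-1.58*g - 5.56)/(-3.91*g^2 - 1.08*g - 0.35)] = ((1.58*g + 5.56)*(7.82*g + 1.08)*(15.64*g + 2.16) - (37.0668*g + 46.892)*(3.91*g^2 + 1.08*g + 0.35))/(3.91*g^2 + 1.08*g + 0.35)^3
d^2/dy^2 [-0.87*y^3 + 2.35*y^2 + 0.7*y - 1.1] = 4.7 - 5.22*y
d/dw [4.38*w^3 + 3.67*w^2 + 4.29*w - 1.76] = 13.14*w^2 + 7.34*w + 4.29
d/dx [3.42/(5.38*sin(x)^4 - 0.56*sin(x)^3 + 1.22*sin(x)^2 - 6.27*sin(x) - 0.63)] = (-73.5984*sin(x)^3 + 5.7456*sin(x)^2 - 8.3448*sin(x) + 21.4434)*cos(x)/(-5.38*sin(x)^4 + 0.56*sin(x)^3 - 1.22*sin(x)^2 + 6.27*sin(x) + 0.63)^2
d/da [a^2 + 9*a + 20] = 2*a + 9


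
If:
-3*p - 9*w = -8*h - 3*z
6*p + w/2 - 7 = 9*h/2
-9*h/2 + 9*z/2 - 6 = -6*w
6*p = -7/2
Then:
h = -1069/424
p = -7/12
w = -717/424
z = 1357/1272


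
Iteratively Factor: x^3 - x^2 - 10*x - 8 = (x - 4)*(x^2 + 3*x + 2) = (x - 4)*(x + 1)*(x + 2)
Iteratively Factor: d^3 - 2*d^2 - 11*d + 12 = (d - 4)*(d^2 + 2*d - 3) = (d - 4)*(d - 1)*(d + 3)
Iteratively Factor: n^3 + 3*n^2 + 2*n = (n + 1)*(n^2 + 2*n) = (n + 1)*(n + 2)*(n)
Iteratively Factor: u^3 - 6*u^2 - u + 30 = (u - 3)*(u^2 - 3*u - 10) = (u - 5)*(u - 3)*(u + 2)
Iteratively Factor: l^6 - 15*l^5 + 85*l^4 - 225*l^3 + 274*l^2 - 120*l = (l - 5)*(l^5 - 10*l^4 + 35*l^3 - 50*l^2 + 24*l) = (l - 5)*(l - 3)*(l^4 - 7*l^3 + 14*l^2 - 8*l) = l*(l - 5)*(l - 3)*(l^3 - 7*l^2 + 14*l - 8) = l*(l - 5)*(l - 3)*(l - 1)*(l^2 - 6*l + 8) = l*(l - 5)*(l - 4)*(l - 3)*(l - 1)*(l - 2)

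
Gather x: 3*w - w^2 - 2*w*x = -w^2 - 2*w*x + 3*w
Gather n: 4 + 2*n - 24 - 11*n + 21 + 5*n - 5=-4*n - 4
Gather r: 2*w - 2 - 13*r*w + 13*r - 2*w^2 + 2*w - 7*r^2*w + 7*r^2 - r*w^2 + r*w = r^2*(7 - 7*w) + r*(-w^2 - 12*w + 13) - 2*w^2 + 4*w - 2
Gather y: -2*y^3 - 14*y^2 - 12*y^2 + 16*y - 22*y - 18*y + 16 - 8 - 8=-2*y^3 - 26*y^2 - 24*y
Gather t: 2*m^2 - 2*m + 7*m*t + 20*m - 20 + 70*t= 2*m^2 + 18*m + t*(7*m + 70) - 20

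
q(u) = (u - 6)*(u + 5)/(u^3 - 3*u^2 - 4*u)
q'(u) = (u - 6)*(u + 5)*(-3*u^2 + 6*u + 4)/(u^3 - 3*u^2 - 4*u)^2 + (u - 6)/(u^3 - 3*u^2 - 4*u) + (u + 5)/(u^3 - 3*u^2 - 4*u)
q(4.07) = -12.12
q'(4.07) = 183.44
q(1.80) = 2.58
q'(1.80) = -1.41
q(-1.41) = 8.51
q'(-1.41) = 29.57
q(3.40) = 2.43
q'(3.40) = 2.14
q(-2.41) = 1.00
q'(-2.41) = 1.55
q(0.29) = 21.76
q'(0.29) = -85.75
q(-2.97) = 0.45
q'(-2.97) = 0.61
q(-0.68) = -28.34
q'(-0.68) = 38.51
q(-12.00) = -0.06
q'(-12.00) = 0.00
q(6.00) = 0.00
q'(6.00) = 0.13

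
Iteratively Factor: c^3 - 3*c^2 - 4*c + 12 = (c + 2)*(c^2 - 5*c + 6) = (c - 2)*(c + 2)*(c - 3)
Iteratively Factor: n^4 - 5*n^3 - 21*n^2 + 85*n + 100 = (n + 1)*(n^3 - 6*n^2 - 15*n + 100) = (n + 1)*(n + 4)*(n^2 - 10*n + 25) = (n - 5)*(n + 1)*(n + 4)*(n - 5)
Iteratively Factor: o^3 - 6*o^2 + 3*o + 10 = (o - 5)*(o^2 - o - 2) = (o - 5)*(o + 1)*(o - 2)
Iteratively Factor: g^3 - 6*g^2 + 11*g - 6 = (g - 3)*(g^2 - 3*g + 2) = (g - 3)*(g - 2)*(g - 1)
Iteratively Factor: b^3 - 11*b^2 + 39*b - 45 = (b - 3)*(b^2 - 8*b + 15) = (b - 3)^2*(b - 5)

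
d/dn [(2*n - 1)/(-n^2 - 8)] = 2*(n^2 - n - 8)/(n^4 + 16*n^2 + 64)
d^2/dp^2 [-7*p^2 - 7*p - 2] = -14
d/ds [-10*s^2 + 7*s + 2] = 7 - 20*s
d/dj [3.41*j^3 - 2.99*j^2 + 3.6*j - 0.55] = 10.23*j^2 - 5.98*j + 3.6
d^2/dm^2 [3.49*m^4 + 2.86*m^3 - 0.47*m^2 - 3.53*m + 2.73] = 41.88*m^2 + 17.16*m - 0.94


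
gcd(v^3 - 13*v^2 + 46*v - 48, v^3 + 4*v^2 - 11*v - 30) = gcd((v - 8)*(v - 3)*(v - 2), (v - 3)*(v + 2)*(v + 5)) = v - 3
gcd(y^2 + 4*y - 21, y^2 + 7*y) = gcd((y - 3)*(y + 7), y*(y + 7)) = y + 7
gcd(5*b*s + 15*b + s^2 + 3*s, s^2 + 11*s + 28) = 1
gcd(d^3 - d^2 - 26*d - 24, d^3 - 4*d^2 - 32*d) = d + 4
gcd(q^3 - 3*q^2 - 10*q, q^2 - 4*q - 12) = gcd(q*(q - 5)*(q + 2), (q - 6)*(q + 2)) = q + 2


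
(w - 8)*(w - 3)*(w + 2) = w^3 - 9*w^2 + 2*w + 48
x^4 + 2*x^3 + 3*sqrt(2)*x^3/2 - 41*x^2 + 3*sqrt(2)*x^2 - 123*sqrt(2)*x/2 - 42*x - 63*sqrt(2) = (x - 6)*(x + 1)*(x + 7)*(x + 3*sqrt(2)/2)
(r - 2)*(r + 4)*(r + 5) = r^3 + 7*r^2 + 2*r - 40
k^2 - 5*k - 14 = (k - 7)*(k + 2)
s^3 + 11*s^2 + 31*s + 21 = (s + 1)*(s + 3)*(s + 7)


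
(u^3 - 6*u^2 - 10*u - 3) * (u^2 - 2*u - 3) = u^5 - 8*u^4 - u^3 + 35*u^2 + 36*u + 9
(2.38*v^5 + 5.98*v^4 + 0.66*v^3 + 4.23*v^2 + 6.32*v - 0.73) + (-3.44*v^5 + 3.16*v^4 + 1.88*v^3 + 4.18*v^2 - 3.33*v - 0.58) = -1.06*v^5 + 9.14*v^4 + 2.54*v^3 + 8.41*v^2 + 2.99*v - 1.31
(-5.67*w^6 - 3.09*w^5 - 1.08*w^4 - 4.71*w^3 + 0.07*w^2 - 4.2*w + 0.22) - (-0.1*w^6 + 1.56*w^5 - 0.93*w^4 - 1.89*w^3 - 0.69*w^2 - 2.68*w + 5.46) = -5.57*w^6 - 4.65*w^5 - 0.15*w^4 - 2.82*w^3 + 0.76*w^2 - 1.52*w - 5.24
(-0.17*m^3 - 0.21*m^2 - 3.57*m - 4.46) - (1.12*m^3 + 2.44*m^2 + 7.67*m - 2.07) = -1.29*m^3 - 2.65*m^2 - 11.24*m - 2.39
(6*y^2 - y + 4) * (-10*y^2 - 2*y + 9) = -60*y^4 - 2*y^3 + 16*y^2 - 17*y + 36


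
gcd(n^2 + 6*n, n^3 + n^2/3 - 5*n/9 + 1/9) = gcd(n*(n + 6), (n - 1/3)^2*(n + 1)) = 1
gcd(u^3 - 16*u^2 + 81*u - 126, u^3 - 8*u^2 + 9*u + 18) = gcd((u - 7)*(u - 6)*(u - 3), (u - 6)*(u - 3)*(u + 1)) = u^2 - 9*u + 18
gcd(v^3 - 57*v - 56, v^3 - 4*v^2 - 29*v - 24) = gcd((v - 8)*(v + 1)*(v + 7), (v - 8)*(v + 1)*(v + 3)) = v^2 - 7*v - 8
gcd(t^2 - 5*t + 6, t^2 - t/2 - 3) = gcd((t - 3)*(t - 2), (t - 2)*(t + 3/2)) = t - 2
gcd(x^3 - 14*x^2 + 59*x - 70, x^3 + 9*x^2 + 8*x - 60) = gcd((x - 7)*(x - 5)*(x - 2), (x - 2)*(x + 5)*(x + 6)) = x - 2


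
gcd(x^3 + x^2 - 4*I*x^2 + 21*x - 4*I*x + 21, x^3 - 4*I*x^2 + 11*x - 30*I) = x + 3*I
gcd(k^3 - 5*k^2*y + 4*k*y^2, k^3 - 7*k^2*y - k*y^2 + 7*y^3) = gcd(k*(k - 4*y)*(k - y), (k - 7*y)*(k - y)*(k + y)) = -k + y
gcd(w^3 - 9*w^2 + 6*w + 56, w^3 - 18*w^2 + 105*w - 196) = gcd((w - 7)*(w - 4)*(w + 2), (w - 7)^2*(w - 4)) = w^2 - 11*w + 28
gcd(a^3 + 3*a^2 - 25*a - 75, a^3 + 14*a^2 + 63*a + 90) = a^2 + 8*a + 15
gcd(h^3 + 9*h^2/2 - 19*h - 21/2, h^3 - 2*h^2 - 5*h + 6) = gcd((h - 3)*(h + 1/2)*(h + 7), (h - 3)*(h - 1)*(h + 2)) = h - 3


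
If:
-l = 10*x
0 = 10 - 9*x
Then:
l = -100/9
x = 10/9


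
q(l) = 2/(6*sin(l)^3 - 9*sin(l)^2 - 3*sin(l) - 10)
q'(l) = 2*(-18*sin(l)^2*cos(l) + 18*sin(l)*cos(l) + 3*cos(l))/(6*sin(l)^3 - 9*sin(l)^2 - 3*sin(l) - 10)^2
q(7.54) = -0.13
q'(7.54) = 0.01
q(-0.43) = -0.19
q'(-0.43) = -0.12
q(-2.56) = -0.17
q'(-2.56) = 0.14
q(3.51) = -0.19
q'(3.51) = 0.10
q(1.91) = -0.13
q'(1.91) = -0.01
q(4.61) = -0.09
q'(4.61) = 0.01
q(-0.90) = -0.12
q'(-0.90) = -0.11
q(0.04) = -0.20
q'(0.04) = 0.07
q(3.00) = -0.19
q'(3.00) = -0.09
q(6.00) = -0.20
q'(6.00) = -0.07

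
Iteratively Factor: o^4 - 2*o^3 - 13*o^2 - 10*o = (o + 2)*(o^3 - 4*o^2 - 5*o) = (o - 5)*(o + 2)*(o^2 + o) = (o - 5)*(o + 1)*(o + 2)*(o)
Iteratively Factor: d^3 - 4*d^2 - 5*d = (d + 1)*(d^2 - 5*d) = d*(d + 1)*(d - 5)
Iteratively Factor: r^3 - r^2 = (r - 1)*(r^2) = r*(r - 1)*(r)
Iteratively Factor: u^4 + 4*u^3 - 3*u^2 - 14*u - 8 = (u + 1)*(u^3 + 3*u^2 - 6*u - 8) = (u - 2)*(u + 1)*(u^2 + 5*u + 4) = (u - 2)*(u + 1)*(u + 4)*(u + 1)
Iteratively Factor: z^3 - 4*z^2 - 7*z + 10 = (z - 1)*(z^2 - 3*z - 10) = (z - 5)*(z - 1)*(z + 2)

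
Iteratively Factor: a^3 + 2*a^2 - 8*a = (a)*(a^2 + 2*a - 8) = a*(a + 4)*(a - 2)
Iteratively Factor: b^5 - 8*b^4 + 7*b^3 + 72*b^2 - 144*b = (b - 3)*(b^4 - 5*b^3 - 8*b^2 + 48*b) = (b - 4)*(b - 3)*(b^3 - b^2 - 12*b) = (b - 4)*(b - 3)*(b + 3)*(b^2 - 4*b) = b*(b - 4)*(b - 3)*(b + 3)*(b - 4)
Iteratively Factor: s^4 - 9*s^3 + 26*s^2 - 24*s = (s - 4)*(s^3 - 5*s^2 + 6*s) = s*(s - 4)*(s^2 - 5*s + 6) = s*(s - 4)*(s - 2)*(s - 3)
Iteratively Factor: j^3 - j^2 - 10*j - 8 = (j + 1)*(j^2 - 2*j - 8) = (j - 4)*(j + 1)*(j + 2)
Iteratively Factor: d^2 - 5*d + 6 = (d - 3)*(d - 2)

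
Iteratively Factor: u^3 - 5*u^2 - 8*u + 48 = (u - 4)*(u^2 - u - 12) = (u - 4)*(u + 3)*(u - 4)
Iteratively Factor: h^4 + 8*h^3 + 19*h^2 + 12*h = (h + 3)*(h^3 + 5*h^2 + 4*h) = h*(h + 3)*(h^2 + 5*h + 4) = h*(h + 1)*(h + 3)*(h + 4)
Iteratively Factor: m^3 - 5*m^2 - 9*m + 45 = (m + 3)*(m^2 - 8*m + 15) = (m - 5)*(m + 3)*(m - 3)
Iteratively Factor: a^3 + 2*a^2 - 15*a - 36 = (a - 4)*(a^2 + 6*a + 9) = (a - 4)*(a + 3)*(a + 3)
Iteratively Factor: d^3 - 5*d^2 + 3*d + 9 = (d - 3)*(d^2 - 2*d - 3) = (d - 3)^2*(d + 1)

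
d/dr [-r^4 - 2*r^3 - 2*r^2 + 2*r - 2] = -4*r^3 - 6*r^2 - 4*r + 2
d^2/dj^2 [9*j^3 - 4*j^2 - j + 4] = 54*j - 8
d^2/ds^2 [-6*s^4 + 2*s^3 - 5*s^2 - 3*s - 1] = -72*s^2 + 12*s - 10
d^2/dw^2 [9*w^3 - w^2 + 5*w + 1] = 54*w - 2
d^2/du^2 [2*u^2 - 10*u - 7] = 4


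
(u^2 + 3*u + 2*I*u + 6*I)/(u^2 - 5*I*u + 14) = (u + 3)/(u - 7*I)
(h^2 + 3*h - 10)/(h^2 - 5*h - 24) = (-h^2 - 3*h + 10)/(-h^2 + 5*h + 24)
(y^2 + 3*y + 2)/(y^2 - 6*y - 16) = (y + 1)/(y - 8)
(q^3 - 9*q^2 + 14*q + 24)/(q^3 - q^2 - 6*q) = (-q^3 + 9*q^2 - 14*q - 24)/(q*(-q^2 + q + 6))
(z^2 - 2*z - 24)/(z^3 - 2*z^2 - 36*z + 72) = (z + 4)/(z^2 + 4*z - 12)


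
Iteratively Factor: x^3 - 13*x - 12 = (x + 1)*(x^2 - x - 12) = (x + 1)*(x + 3)*(x - 4)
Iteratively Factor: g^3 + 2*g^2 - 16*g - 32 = (g + 4)*(g^2 - 2*g - 8) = (g + 2)*(g + 4)*(g - 4)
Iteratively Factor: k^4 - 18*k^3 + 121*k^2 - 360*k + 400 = (k - 5)*(k^3 - 13*k^2 + 56*k - 80) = (k - 5)^2*(k^2 - 8*k + 16) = (k - 5)^2*(k - 4)*(k - 4)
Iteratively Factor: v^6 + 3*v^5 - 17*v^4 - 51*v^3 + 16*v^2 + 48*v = (v + 3)*(v^5 - 17*v^3 + 16*v) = (v - 1)*(v + 3)*(v^4 + v^3 - 16*v^2 - 16*v) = (v - 1)*(v + 1)*(v + 3)*(v^3 - 16*v) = (v - 1)*(v + 1)*(v + 3)*(v + 4)*(v^2 - 4*v) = (v - 4)*(v - 1)*(v + 1)*(v + 3)*(v + 4)*(v)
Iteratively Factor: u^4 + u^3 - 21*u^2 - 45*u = (u)*(u^3 + u^2 - 21*u - 45) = u*(u + 3)*(u^2 - 2*u - 15) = u*(u + 3)^2*(u - 5)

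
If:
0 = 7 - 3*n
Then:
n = 7/3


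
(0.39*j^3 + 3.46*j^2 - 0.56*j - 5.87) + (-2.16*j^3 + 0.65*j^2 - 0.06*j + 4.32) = -1.77*j^3 + 4.11*j^2 - 0.62*j - 1.55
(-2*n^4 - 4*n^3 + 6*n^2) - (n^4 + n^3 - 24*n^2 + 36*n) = -3*n^4 - 5*n^3 + 30*n^2 - 36*n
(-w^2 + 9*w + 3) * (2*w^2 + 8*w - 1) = -2*w^4 + 10*w^3 + 79*w^2 + 15*w - 3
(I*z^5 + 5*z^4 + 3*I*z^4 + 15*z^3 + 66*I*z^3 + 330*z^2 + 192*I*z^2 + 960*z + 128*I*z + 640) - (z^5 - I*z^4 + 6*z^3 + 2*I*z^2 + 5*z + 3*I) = -z^5 + I*z^5 + 5*z^4 + 4*I*z^4 + 9*z^3 + 66*I*z^3 + 330*z^2 + 190*I*z^2 + 955*z + 128*I*z + 640 - 3*I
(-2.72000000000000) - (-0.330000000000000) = -2.39000000000000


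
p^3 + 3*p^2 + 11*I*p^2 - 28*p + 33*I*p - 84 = (p + 3)*(p + 4*I)*(p + 7*I)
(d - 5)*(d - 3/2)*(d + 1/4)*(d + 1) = d^4 - 21*d^3/4 - 3*d^2/8 + 31*d/4 + 15/8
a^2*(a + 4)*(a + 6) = a^4 + 10*a^3 + 24*a^2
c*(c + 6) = c^2 + 6*c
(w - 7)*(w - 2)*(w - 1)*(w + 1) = w^4 - 9*w^3 + 13*w^2 + 9*w - 14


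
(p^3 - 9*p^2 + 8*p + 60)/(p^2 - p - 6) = (p^2 - 11*p + 30)/(p - 3)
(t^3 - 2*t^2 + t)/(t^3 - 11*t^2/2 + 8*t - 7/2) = 2*t/(2*t - 7)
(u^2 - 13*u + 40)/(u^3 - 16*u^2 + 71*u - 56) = (u - 5)/(u^2 - 8*u + 7)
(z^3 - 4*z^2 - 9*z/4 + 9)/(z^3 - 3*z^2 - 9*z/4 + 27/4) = (z - 4)/(z - 3)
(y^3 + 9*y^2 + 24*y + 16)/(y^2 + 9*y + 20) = (y^2 + 5*y + 4)/(y + 5)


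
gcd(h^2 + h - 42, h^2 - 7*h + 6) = h - 6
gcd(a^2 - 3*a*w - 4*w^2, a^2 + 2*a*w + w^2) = a + w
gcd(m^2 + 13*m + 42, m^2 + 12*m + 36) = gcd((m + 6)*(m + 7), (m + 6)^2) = m + 6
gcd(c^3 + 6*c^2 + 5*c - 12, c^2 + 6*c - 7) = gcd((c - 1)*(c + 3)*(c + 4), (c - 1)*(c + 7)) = c - 1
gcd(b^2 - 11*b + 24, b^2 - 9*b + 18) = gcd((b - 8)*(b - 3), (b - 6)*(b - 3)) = b - 3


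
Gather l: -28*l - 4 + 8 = 4 - 28*l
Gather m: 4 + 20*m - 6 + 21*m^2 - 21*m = 21*m^2 - m - 2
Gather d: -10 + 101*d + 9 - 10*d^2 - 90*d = -10*d^2 + 11*d - 1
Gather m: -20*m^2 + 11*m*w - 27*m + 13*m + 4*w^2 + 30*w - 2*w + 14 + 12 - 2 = -20*m^2 + m*(11*w - 14) + 4*w^2 + 28*w + 24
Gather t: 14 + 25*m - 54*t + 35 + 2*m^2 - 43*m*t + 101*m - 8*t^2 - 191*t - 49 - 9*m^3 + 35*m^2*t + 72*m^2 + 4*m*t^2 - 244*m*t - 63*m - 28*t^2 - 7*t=-9*m^3 + 74*m^2 + 63*m + t^2*(4*m - 36) + t*(35*m^2 - 287*m - 252)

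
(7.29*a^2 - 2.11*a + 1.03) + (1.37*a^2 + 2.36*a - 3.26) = 8.66*a^2 + 0.25*a - 2.23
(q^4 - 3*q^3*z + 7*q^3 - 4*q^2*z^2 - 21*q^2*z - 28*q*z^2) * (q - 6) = q^5 - 3*q^4*z + q^4 - 4*q^3*z^2 - 3*q^3*z - 42*q^3 - 4*q^2*z^2 + 126*q^2*z + 168*q*z^2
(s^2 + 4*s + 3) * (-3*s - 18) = -3*s^3 - 30*s^2 - 81*s - 54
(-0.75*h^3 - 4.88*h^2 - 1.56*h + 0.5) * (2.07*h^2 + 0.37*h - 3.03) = -1.5525*h^5 - 10.3791*h^4 - 2.7623*h^3 + 15.2442*h^2 + 4.9118*h - 1.515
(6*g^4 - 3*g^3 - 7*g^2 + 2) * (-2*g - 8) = -12*g^5 - 42*g^4 + 38*g^3 + 56*g^2 - 4*g - 16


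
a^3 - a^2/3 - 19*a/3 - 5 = (a - 3)*(a + 1)*(a + 5/3)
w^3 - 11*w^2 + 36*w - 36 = (w - 6)*(w - 3)*(w - 2)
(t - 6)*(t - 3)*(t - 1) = t^3 - 10*t^2 + 27*t - 18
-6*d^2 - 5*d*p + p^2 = (-6*d + p)*(d + p)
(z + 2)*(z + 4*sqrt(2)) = z^2 + 2*z + 4*sqrt(2)*z + 8*sqrt(2)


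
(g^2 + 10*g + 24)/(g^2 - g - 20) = (g + 6)/(g - 5)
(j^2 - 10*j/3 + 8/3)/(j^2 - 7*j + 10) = (j - 4/3)/(j - 5)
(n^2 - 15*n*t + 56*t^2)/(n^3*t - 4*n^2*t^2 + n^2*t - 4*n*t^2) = (n^2 - 15*n*t + 56*t^2)/(n*t*(n^2 - 4*n*t + n - 4*t))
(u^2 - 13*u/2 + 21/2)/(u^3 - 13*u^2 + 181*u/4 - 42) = 2*(u - 3)/(2*u^2 - 19*u + 24)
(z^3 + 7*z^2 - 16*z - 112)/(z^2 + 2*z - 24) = (z^2 + 11*z + 28)/(z + 6)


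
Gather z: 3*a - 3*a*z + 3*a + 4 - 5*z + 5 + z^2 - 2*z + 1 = 6*a + z^2 + z*(-3*a - 7) + 10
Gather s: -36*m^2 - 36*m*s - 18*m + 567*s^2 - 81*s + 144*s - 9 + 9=-36*m^2 - 18*m + 567*s^2 + s*(63 - 36*m)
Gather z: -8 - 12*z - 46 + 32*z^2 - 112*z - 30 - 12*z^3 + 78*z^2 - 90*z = -12*z^3 + 110*z^2 - 214*z - 84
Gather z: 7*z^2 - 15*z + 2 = 7*z^2 - 15*z + 2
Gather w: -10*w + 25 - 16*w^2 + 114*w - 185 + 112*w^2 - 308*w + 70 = 96*w^2 - 204*w - 90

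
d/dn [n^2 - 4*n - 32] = 2*n - 4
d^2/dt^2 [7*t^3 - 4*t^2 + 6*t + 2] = 42*t - 8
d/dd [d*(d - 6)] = 2*d - 6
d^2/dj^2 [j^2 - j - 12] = 2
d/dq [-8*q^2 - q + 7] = -16*q - 1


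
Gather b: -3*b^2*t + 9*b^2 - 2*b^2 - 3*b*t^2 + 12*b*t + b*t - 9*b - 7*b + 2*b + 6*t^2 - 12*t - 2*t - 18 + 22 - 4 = b^2*(7 - 3*t) + b*(-3*t^2 + 13*t - 14) + 6*t^2 - 14*t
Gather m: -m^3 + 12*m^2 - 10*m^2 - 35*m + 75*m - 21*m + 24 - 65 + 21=-m^3 + 2*m^2 + 19*m - 20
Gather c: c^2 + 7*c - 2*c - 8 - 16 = c^2 + 5*c - 24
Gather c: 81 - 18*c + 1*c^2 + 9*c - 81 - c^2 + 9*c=0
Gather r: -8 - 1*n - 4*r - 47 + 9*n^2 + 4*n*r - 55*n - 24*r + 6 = 9*n^2 - 56*n + r*(4*n - 28) - 49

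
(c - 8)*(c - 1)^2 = c^3 - 10*c^2 + 17*c - 8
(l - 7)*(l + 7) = l^2 - 49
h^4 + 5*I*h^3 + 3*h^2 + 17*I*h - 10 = (h - 2*I)*(h + I)^2*(h + 5*I)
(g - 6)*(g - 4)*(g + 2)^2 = g^4 - 6*g^3 - 12*g^2 + 56*g + 96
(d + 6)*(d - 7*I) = d^2 + 6*d - 7*I*d - 42*I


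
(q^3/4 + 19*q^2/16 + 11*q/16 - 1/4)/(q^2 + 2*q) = (4*q^3 + 19*q^2 + 11*q - 4)/(16*q*(q + 2))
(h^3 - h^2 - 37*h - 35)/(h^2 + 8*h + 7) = (h^2 - 2*h - 35)/(h + 7)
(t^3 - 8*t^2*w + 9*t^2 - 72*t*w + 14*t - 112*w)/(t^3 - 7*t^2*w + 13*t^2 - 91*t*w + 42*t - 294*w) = (t^2 - 8*t*w + 2*t - 16*w)/(t^2 - 7*t*w + 6*t - 42*w)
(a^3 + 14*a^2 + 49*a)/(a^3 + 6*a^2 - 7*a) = (a + 7)/(a - 1)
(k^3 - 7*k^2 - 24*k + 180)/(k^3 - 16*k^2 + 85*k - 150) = (k^2 - k - 30)/(k^2 - 10*k + 25)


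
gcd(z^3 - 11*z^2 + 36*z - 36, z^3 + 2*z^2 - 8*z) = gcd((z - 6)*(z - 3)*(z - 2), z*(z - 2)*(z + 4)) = z - 2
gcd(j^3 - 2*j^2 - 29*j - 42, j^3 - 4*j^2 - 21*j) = j^2 - 4*j - 21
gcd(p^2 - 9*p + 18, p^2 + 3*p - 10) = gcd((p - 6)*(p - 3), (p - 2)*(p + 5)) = 1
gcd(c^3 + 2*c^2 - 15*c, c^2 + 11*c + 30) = c + 5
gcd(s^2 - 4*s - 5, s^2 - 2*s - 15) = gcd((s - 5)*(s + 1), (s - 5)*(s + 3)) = s - 5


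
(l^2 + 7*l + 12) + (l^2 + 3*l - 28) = 2*l^2 + 10*l - 16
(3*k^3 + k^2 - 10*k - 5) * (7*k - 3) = 21*k^4 - 2*k^3 - 73*k^2 - 5*k + 15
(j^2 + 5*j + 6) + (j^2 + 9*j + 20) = 2*j^2 + 14*j + 26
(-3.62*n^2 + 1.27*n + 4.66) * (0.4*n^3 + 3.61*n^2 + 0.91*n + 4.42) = -1.448*n^5 - 12.5602*n^4 + 3.1545*n^3 + 1.9779*n^2 + 9.854*n + 20.5972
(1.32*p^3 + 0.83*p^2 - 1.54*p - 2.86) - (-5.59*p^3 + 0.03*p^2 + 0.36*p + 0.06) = 6.91*p^3 + 0.8*p^2 - 1.9*p - 2.92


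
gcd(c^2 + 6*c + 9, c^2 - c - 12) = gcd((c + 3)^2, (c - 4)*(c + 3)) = c + 3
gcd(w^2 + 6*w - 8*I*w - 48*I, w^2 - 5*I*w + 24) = w - 8*I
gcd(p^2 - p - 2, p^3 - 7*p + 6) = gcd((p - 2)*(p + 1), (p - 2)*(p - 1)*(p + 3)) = p - 2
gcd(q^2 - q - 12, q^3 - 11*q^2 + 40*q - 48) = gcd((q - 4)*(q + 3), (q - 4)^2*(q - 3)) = q - 4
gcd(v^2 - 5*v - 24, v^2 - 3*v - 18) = v + 3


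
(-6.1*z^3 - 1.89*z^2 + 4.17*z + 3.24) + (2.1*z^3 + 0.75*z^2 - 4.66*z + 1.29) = -4.0*z^3 - 1.14*z^2 - 0.49*z + 4.53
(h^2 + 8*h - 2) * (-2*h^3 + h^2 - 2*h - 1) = -2*h^5 - 15*h^4 + 10*h^3 - 19*h^2 - 4*h + 2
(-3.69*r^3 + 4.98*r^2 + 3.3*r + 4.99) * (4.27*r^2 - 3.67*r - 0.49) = -15.7563*r^5 + 34.8069*r^4 - 2.3775*r^3 + 6.7561*r^2 - 19.9303*r - 2.4451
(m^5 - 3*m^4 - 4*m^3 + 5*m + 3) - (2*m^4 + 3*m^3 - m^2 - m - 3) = m^5 - 5*m^4 - 7*m^3 + m^2 + 6*m + 6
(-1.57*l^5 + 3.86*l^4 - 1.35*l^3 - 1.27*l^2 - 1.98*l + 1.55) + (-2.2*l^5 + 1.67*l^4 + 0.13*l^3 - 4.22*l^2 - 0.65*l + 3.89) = -3.77*l^5 + 5.53*l^4 - 1.22*l^3 - 5.49*l^2 - 2.63*l + 5.44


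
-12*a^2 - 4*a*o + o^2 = (-6*a + o)*(2*a + o)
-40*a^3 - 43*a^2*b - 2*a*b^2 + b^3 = (-8*a + b)*(a + b)*(5*a + b)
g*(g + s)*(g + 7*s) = g^3 + 8*g^2*s + 7*g*s^2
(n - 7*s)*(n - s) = n^2 - 8*n*s + 7*s^2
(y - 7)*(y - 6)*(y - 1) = y^3 - 14*y^2 + 55*y - 42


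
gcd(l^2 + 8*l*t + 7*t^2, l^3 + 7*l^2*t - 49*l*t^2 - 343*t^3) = l + 7*t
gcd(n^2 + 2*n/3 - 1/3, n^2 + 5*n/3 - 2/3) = n - 1/3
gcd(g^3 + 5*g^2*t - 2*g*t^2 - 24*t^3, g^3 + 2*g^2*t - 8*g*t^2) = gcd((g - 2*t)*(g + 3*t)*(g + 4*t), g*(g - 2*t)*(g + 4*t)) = -g^2 - 2*g*t + 8*t^2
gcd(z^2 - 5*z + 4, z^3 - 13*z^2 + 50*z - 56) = z - 4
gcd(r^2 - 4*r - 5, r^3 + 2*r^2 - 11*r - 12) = r + 1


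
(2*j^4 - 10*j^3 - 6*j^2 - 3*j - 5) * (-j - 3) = -2*j^5 + 4*j^4 + 36*j^3 + 21*j^2 + 14*j + 15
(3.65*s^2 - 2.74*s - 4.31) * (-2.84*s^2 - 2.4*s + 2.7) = -10.366*s^4 - 0.9784*s^3 + 28.6714*s^2 + 2.946*s - 11.637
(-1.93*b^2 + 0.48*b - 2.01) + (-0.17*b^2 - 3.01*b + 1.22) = -2.1*b^2 - 2.53*b - 0.79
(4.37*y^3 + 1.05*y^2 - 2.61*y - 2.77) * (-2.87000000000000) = -12.5419*y^3 - 3.0135*y^2 + 7.4907*y + 7.9499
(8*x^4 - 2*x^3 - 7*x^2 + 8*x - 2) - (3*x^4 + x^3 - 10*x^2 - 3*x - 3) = 5*x^4 - 3*x^3 + 3*x^2 + 11*x + 1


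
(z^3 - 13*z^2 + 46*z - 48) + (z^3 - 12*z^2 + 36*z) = 2*z^3 - 25*z^2 + 82*z - 48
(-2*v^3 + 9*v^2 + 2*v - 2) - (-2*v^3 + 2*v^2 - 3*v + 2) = 7*v^2 + 5*v - 4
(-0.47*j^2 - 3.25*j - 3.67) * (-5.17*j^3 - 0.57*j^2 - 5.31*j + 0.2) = 2.4299*j^5 + 17.0704*j^4 + 23.3221*j^3 + 19.2554*j^2 + 18.8377*j - 0.734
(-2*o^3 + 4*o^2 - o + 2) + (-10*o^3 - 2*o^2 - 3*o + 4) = -12*o^3 + 2*o^2 - 4*o + 6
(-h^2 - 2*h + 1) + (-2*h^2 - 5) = -3*h^2 - 2*h - 4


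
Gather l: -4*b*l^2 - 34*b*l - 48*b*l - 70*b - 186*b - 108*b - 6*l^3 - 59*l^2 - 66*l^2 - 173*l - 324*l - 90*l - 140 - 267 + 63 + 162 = -364*b - 6*l^3 + l^2*(-4*b - 125) + l*(-82*b - 587) - 182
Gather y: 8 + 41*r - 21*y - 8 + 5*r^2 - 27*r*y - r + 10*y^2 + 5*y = 5*r^2 + 40*r + 10*y^2 + y*(-27*r - 16)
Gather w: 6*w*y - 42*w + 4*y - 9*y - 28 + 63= w*(6*y - 42) - 5*y + 35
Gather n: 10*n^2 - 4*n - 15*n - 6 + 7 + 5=10*n^2 - 19*n + 6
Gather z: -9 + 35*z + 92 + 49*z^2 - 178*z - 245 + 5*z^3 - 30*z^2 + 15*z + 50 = 5*z^3 + 19*z^2 - 128*z - 112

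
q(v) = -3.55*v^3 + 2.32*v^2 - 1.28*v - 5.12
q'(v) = -10.65*v^2 + 4.64*v - 1.28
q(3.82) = -174.04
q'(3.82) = -138.96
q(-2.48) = 66.47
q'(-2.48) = -78.29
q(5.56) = -550.69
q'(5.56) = -304.71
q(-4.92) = 480.13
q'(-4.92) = -281.91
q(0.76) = -6.31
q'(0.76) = -3.91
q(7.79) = -1552.49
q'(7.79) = -611.42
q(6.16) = -754.77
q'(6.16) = -376.82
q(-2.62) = 78.00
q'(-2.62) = -86.54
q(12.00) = -5820.80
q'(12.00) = -1479.20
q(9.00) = -2416.67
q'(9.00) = -822.17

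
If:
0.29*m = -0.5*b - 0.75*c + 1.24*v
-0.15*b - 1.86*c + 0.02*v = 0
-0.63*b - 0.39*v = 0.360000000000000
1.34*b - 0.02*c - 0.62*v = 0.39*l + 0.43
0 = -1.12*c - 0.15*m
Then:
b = -0.44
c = 0.03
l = -2.27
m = -0.25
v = -0.21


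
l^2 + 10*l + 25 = (l + 5)^2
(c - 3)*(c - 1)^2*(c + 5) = c^4 - 18*c^2 + 32*c - 15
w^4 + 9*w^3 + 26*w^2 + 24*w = w*(w + 2)*(w + 3)*(w + 4)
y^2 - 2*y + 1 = (y - 1)^2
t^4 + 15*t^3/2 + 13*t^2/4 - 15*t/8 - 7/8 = (t - 1/2)*(t + 1/2)^2*(t + 7)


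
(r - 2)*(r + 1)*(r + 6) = r^3 + 5*r^2 - 8*r - 12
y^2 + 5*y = y*(y + 5)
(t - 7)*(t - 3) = t^2 - 10*t + 21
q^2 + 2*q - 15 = (q - 3)*(q + 5)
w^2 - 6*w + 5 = (w - 5)*(w - 1)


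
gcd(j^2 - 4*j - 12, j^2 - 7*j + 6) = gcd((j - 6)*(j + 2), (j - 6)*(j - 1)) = j - 6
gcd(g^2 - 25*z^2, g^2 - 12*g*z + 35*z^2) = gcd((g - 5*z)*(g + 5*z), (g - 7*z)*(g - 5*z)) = -g + 5*z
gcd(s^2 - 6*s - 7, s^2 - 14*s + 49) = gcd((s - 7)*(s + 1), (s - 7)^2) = s - 7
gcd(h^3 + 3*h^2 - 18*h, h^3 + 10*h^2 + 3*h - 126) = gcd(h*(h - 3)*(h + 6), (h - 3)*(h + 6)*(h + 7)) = h^2 + 3*h - 18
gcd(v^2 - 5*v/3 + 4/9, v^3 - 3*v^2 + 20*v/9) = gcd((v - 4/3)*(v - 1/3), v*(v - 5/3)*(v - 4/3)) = v - 4/3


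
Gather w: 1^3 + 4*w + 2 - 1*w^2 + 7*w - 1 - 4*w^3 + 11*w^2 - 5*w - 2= -4*w^3 + 10*w^2 + 6*w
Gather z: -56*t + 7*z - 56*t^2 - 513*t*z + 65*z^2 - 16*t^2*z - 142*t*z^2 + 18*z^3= -56*t^2 - 56*t + 18*z^3 + z^2*(65 - 142*t) + z*(-16*t^2 - 513*t + 7)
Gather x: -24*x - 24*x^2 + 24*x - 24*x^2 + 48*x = -48*x^2 + 48*x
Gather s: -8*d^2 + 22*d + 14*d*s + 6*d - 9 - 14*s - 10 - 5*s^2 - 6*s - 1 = -8*d^2 + 28*d - 5*s^2 + s*(14*d - 20) - 20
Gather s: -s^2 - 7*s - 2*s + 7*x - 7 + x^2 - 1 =-s^2 - 9*s + x^2 + 7*x - 8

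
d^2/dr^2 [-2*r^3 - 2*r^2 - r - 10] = -12*r - 4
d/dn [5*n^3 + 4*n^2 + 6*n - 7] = 15*n^2 + 8*n + 6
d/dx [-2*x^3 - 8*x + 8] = -6*x^2 - 8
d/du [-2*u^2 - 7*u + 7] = -4*u - 7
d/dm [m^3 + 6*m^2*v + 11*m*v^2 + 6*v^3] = 3*m^2 + 12*m*v + 11*v^2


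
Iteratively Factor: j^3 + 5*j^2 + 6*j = (j + 2)*(j^2 + 3*j) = j*(j + 2)*(j + 3)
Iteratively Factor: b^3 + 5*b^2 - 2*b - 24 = (b - 2)*(b^2 + 7*b + 12) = (b - 2)*(b + 3)*(b + 4)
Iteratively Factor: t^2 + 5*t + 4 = (t + 1)*(t + 4)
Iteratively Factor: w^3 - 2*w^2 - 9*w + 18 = (w - 2)*(w^2 - 9) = (w - 3)*(w - 2)*(w + 3)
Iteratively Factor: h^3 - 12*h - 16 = (h + 2)*(h^2 - 2*h - 8) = (h - 4)*(h + 2)*(h + 2)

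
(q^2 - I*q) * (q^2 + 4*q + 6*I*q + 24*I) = q^4 + 4*q^3 + 5*I*q^3 + 6*q^2 + 20*I*q^2 + 24*q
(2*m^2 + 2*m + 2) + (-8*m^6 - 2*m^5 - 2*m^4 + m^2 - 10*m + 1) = -8*m^6 - 2*m^5 - 2*m^4 + 3*m^2 - 8*m + 3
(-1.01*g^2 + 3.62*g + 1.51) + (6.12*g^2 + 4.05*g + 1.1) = 5.11*g^2 + 7.67*g + 2.61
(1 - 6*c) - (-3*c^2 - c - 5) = 3*c^2 - 5*c + 6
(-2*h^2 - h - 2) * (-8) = 16*h^2 + 8*h + 16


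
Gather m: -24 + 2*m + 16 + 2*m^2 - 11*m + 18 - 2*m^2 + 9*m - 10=0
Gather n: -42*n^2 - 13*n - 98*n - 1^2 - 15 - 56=-42*n^2 - 111*n - 72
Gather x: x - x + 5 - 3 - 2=0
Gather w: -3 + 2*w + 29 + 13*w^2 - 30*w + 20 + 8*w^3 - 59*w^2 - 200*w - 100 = 8*w^3 - 46*w^2 - 228*w - 54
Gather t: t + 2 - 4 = t - 2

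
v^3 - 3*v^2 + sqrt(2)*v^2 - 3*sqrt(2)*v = v*(v - 3)*(v + sqrt(2))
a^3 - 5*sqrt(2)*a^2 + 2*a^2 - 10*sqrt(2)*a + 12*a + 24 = (a + 2)*(a - 3*sqrt(2))*(a - 2*sqrt(2))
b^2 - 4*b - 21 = (b - 7)*(b + 3)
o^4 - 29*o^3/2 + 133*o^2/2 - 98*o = o*(o - 7)*(o - 4)*(o - 7/2)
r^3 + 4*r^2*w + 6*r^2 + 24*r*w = r*(r + 6)*(r + 4*w)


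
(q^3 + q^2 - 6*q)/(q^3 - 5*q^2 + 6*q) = (q + 3)/(q - 3)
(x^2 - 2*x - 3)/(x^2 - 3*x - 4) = (x - 3)/(x - 4)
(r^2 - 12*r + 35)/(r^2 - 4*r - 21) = (r - 5)/(r + 3)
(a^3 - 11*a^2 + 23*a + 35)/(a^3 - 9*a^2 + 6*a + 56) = (a^2 - 4*a - 5)/(a^2 - 2*a - 8)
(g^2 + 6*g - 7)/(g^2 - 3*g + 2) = (g + 7)/(g - 2)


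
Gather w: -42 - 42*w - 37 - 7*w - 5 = -49*w - 84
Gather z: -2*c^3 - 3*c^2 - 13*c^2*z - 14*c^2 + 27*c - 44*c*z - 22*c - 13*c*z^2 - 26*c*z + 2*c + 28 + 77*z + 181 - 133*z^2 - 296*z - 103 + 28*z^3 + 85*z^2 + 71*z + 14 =-2*c^3 - 17*c^2 + 7*c + 28*z^3 + z^2*(-13*c - 48) + z*(-13*c^2 - 70*c - 148) + 120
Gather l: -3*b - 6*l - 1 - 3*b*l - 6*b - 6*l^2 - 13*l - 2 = -9*b - 6*l^2 + l*(-3*b - 19) - 3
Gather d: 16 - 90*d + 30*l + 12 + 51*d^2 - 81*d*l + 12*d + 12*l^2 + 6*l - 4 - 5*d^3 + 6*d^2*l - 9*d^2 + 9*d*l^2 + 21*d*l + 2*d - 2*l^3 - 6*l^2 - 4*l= -5*d^3 + d^2*(6*l + 42) + d*(9*l^2 - 60*l - 76) - 2*l^3 + 6*l^2 + 32*l + 24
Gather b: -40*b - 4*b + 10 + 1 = 11 - 44*b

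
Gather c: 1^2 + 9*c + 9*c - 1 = 18*c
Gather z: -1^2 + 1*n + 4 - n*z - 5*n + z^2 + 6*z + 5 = -4*n + z^2 + z*(6 - n) + 8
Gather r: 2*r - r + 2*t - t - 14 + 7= r + t - 7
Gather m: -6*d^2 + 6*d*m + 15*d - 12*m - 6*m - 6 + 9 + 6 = -6*d^2 + 15*d + m*(6*d - 18) + 9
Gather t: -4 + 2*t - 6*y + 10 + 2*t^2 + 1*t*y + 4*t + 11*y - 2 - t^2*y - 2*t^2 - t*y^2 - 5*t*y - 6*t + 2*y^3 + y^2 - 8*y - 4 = -t^2*y + t*(-y^2 - 4*y) + 2*y^3 + y^2 - 3*y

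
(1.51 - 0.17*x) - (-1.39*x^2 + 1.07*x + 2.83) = 1.39*x^2 - 1.24*x - 1.32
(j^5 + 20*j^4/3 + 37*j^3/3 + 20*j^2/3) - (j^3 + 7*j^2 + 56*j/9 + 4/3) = j^5 + 20*j^4/3 + 34*j^3/3 - j^2/3 - 56*j/9 - 4/3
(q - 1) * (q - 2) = q^2 - 3*q + 2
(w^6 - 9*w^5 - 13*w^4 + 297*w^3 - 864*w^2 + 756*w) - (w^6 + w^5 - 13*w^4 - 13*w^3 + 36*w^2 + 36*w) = -10*w^5 + 310*w^3 - 900*w^2 + 720*w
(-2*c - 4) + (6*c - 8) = 4*c - 12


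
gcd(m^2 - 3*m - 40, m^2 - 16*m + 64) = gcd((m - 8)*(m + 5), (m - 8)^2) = m - 8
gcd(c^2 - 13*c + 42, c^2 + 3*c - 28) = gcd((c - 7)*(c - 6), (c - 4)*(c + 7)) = 1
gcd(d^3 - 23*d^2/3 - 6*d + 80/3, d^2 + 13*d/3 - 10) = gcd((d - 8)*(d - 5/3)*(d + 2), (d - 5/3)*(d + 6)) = d - 5/3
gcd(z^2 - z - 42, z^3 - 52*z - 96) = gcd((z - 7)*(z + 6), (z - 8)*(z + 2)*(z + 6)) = z + 6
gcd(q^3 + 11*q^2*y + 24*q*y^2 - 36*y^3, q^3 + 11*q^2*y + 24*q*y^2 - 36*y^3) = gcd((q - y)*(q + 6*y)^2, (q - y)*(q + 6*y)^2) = -q^3 - 11*q^2*y - 24*q*y^2 + 36*y^3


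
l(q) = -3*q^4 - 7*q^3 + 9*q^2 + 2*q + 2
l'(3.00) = -457.00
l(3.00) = -343.00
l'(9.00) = -10285.00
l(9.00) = -24037.00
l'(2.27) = -205.72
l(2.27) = -108.62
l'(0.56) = 3.39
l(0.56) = 4.42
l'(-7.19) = 3247.30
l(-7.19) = -4962.71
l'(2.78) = -368.08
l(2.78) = -252.46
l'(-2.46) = 9.28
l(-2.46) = 45.89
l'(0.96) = -10.69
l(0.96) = 3.47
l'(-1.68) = -30.61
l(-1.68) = 33.34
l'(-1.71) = -30.18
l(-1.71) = 34.25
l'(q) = -12*q^3 - 21*q^2 + 18*q + 2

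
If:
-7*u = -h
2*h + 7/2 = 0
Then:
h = -7/4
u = -1/4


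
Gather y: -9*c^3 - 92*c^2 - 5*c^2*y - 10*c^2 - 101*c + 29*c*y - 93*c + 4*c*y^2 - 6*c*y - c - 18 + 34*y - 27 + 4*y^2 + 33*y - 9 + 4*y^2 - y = -9*c^3 - 102*c^2 - 195*c + y^2*(4*c + 8) + y*(-5*c^2 + 23*c + 66) - 54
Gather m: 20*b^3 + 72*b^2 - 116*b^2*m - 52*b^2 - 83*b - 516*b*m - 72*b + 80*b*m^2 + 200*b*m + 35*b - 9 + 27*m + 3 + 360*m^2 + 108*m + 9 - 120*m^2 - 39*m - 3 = 20*b^3 + 20*b^2 - 120*b + m^2*(80*b + 240) + m*(-116*b^2 - 316*b + 96)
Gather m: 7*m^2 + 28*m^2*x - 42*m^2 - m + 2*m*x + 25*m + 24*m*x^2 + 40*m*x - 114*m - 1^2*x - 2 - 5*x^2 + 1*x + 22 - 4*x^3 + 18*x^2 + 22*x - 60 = m^2*(28*x - 35) + m*(24*x^2 + 42*x - 90) - 4*x^3 + 13*x^2 + 22*x - 40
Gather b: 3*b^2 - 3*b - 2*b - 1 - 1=3*b^2 - 5*b - 2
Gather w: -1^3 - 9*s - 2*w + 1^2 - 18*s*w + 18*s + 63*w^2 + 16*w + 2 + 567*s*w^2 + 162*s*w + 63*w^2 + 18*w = 9*s + w^2*(567*s + 126) + w*(144*s + 32) + 2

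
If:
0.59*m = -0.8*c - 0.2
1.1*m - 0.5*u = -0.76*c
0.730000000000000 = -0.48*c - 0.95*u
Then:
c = 0.02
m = -0.37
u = -0.78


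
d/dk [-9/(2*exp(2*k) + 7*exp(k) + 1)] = (36*exp(k) + 63)*exp(k)/(2*exp(2*k) + 7*exp(k) + 1)^2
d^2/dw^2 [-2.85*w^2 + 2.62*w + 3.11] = -5.70000000000000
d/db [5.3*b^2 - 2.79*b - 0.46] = 10.6*b - 2.79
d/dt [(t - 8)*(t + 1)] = 2*t - 7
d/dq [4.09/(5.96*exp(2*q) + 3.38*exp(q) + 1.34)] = (-48.7528*exp(q) - 13.8242)*exp(q)/(5.96*exp(2*q) + 3.38*exp(q) + 1.34)^2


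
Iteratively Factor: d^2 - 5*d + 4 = (d - 1)*(d - 4)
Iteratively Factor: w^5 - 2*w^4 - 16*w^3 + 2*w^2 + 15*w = (w + 1)*(w^4 - 3*w^3 - 13*w^2 + 15*w) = w*(w + 1)*(w^3 - 3*w^2 - 13*w + 15) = w*(w - 5)*(w + 1)*(w^2 + 2*w - 3) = w*(w - 5)*(w + 1)*(w + 3)*(w - 1)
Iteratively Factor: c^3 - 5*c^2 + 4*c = (c)*(c^2 - 5*c + 4) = c*(c - 1)*(c - 4)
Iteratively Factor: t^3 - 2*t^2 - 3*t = (t + 1)*(t^2 - 3*t) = (t - 3)*(t + 1)*(t)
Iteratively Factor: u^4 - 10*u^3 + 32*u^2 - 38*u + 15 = (u - 3)*(u^3 - 7*u^2 + 11*u - 5) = (u - 3)*(u - 1)*(u^2 - 6*u + 5) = (u - 3)*(u - 1)^2*(u - 5)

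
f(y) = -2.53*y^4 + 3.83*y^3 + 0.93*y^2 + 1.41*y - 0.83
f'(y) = -10.12*y^3 + 11.49*y^2 + 1.86*y + 1.41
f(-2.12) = -87.24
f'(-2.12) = 145.53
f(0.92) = 2.42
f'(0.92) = 4.97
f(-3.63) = -616.18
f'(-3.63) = 630.12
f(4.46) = -637.32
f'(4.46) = -659.55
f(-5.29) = -2530.51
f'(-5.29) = 1811.23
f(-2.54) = -166.48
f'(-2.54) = 236.65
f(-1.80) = -49.25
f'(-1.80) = 94.31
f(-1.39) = -20.72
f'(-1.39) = 48.20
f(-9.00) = -19329.59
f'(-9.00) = 8292.84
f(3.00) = -89.75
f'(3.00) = -162.84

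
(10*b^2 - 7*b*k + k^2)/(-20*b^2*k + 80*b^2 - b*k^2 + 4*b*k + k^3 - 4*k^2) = (-2*b + k)/(4*b*k - 16*b + k^2 - 4*k)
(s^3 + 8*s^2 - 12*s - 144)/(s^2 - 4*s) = s + 12 + 36/s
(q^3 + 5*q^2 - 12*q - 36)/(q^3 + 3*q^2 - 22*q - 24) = (q^2 - q - 6)/(q^2 - 3*q - 4)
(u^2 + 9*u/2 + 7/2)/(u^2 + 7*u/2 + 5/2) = (2*u + 7)/(2*u + 5)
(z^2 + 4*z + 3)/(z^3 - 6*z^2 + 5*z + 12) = (z + 3)/(z^2 - 7*z + 12)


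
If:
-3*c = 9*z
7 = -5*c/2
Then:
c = -14/5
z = 14/15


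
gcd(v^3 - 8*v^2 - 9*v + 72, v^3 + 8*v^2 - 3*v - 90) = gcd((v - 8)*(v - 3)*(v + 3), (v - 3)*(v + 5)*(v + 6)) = v - 3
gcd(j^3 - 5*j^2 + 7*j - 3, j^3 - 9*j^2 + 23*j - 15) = j^2 - 4*j + 3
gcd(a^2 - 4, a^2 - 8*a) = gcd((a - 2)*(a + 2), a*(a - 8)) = 1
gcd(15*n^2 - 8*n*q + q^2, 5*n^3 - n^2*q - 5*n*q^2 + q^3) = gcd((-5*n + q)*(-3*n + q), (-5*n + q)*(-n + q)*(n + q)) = -5*n + q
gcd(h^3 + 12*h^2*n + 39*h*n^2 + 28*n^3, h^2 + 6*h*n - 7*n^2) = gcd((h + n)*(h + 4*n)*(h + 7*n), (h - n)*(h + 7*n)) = h + 7*n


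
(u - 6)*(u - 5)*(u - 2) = u^3 - 13*u^2 + 52*u - 60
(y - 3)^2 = y^2 - 6*y + 9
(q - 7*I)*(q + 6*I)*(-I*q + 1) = -I*q^3 - 43*I*q + 42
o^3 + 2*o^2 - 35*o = o*(o - 5)*(o + 7)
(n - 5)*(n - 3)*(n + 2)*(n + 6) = n^4 - 37*n^2 + 24*n + 180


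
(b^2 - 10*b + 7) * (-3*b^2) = -3*b^4 + 30*b^3 - 21*b^2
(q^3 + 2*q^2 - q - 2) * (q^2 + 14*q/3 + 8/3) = q^5 + 20*q^4/3 + 11*q^3 - 4*q^2/3 - 12*q - 16/3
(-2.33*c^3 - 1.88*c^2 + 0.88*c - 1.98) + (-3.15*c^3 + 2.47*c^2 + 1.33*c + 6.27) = -5.48*c^3 + 0.59*c^2 + 2.21*c + 4.29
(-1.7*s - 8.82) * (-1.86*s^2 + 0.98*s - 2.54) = 3.162*s^3 + 14.7392*s^2 - 4.3256*s + 22.4028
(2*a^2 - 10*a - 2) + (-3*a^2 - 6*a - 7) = -a^2 - 16*a - 9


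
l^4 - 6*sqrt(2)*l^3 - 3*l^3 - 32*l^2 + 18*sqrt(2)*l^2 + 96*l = l*(l - 3)*(l - 8*sqrt(2))*(l + 2*sqrt(2))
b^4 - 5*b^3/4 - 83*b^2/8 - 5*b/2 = b*(b - 4)*(b + 1/4)*(b + 5/2)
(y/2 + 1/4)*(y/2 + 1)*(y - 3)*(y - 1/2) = y^4/4 - y^3/4 - 25*y^2/16 + y/16 + 3/8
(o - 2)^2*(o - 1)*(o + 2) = o^4 - 3*o^3 - 2*o^2 + 12*o - 8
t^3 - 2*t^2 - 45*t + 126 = (t - 6)*(t - 3)*(t + 7)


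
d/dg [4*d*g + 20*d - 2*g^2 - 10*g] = 4*d - 4*g - 10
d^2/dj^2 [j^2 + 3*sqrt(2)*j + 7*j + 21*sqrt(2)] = 2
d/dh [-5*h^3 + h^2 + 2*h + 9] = -15*h^2 + 2*h + 2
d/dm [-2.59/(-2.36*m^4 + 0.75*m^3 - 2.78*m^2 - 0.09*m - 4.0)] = (-24.4496*m^3 + 5.8275*m^2 - 14.4004*m - 0.2331)/(2.36*m^4 - 0.75*m^3 + 2.78*m^2 + 0.09*m + 4.0)^2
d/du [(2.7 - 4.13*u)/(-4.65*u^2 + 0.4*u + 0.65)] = (-19.2045*u^2 + 25.11*u - 3.7645)/(21.6225*u^4 - 3.72*u^3 - 5.885*u^2 + 0.52*u + 0.4225)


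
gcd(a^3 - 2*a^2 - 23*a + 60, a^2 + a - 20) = a^2 + a - 20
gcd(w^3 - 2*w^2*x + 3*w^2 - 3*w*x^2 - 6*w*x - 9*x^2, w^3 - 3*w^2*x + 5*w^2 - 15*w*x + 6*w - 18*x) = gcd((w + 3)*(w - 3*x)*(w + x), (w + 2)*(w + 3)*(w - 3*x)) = -w^2 + 3*w*x - 3*w + 9*x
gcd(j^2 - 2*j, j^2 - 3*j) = j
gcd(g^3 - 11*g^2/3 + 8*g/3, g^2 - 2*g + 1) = g - 1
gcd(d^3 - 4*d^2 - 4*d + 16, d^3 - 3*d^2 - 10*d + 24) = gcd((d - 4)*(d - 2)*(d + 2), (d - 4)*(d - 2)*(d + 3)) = d^2 - 6*d + 8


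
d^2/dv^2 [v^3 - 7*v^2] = 6*v - 14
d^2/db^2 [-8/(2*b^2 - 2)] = 8*(-3*b^2 - 1)/(b^2 - 1)^3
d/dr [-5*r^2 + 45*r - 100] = 45 - 10*r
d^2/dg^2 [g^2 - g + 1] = 2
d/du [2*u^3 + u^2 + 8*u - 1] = 6*u^2 + 2*u + 8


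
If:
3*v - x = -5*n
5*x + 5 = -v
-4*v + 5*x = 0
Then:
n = 11/25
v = -1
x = -4/5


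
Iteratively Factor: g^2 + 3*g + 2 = (g + 2)*(g + 1)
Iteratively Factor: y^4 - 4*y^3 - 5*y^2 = (y)*(y^3 - 4*y^2 - 5*y) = y*(y - 5)*(y^2 + y) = y^2*(y - 5)*(y + 1)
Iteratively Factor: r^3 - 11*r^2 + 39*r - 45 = (r - 3)*(r^2 - 8*r + 15) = (r - 3)^2*(r - 5)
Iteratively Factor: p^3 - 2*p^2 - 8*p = (p + 2)*(p^2 - 4*p) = p*(p + 2)*(p - 4)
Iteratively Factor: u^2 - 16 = (u + 4)*(u - 4)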